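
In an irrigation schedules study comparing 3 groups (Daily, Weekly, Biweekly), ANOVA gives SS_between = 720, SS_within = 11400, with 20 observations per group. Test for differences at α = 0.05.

df_between = 2, df_within = 57. F = MS_between/MS_within = 360.0/200.0 = 1.8. F_crit ≈ 3.159. Fail to reject H₀.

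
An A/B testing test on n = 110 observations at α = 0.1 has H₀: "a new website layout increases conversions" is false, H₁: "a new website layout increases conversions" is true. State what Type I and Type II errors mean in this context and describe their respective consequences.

Type I (false positive): concluding that a new website layout increases conversions when it is not — rolling out a layout that doesn't actually help — wasted engineering effort. Type II (false negative): failing to conclude that a new website layout increases conversions when it is — discarding a layout that would have improved conversions — lost revenue. Which is costlier depends on domain priorities and is a judgement call rather than a statistical fact.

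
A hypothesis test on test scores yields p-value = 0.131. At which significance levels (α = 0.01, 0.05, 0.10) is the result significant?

p = 0.131. Not significant at any of the given levels.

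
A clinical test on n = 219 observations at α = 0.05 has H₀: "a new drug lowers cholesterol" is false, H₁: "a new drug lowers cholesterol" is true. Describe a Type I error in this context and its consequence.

Type I error: rejecting H₀ when it is true — concluding that a new drug lowers cholesterol when in fact it is not. Consequence: approving an ineffective drug — patients take a useless medication and may skip effective alternatives.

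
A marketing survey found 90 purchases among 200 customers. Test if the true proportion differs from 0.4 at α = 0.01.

p̂ = 0.45, p₀ = 0.4. z = (p̂ - p₀)/√(p₀(1-p₀)/n) = 1.443. Critical: ±2.576. Fail to reject H₀.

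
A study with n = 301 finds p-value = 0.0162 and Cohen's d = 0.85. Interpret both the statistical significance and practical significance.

Statistically significant (p = 0.0162 < 0.05). Cohen's d = 0.85 indicates a large effect size. Both statistical and practical significance should be considered.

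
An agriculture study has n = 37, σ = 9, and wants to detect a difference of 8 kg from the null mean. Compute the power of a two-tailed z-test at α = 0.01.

SE = σ/√n = 9/√37 = 1.48. Non-centrality λ = d/SE = 8/1.48 = 5.407. Power ≈ Φ(λ - z_{α/2}) = Φ(5.407 - 2.576) = Φ(2.831) = 0.998.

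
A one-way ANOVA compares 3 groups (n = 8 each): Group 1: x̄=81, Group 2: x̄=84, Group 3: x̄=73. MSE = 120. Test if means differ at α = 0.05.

Grand mean = 79.33. SS_between = 517.33, MS_between = 258.67. F = 2.156, F_crit ≈ 3.467. Fail to reject H₀.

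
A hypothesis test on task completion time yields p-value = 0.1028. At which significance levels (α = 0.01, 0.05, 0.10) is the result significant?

p = 0.1028. Not significant at any of the given levels.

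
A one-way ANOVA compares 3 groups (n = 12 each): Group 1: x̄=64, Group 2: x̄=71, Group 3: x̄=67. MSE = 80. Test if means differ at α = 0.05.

Grand mean = 67.33. SS_between = 296.0, MS_between = 148.0. F = 1.85, F_crit ≈ 3.285. Fail to reject H₀.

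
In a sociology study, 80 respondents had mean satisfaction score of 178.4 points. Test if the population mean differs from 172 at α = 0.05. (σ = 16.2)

z = (x̄ - μ₀)/(σ/√n) = (178.4 - 172)/(16.2/√80) = 3.534. Critical value: ±1.96. Since |3.534| > 1.96, Reject H₀.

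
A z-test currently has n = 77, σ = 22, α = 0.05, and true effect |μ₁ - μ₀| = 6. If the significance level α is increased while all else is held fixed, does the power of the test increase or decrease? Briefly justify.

Power increases: a larger α lowers the critical value, so more of the H₁ sampling distribution falls in the rejection region.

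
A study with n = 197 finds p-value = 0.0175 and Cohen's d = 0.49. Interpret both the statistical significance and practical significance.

Statistically significant (p = 0.0175 < 0.05). Cohen's d = 0.49 indicates a small effect size. Both statistical and practical significance should be considered.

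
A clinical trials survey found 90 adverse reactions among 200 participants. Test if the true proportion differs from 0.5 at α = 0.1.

p̂ = 0.45, p₀ = 0.5. z = (p̂ - p₀)/√(p₀(1-p₀)/n) = -1.414. Critical: ±1.645. Fail to reject H₀.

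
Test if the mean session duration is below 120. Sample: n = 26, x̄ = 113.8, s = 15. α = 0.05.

t = (113.8 - 120)/(15/√26) = -2.108, df = 25. Critical t = -1.708. Reject H₀.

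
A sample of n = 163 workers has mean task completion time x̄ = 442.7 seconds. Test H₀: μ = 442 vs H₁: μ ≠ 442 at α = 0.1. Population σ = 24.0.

z = (x̄ - μ₀)/(σ/√n) = (442.7 - 442)/(24.0/√163) = 0.372. Critical value: ±1.645. Since |0.372| ≤ 1.645, Fail to reject H₀.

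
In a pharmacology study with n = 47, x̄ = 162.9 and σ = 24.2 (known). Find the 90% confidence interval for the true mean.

CI = x̄ ± z*(σ/√n) = 162.9 ± 1.645(24.2/√47) = 162.9 ± 5.81 = (157.09, 168.71)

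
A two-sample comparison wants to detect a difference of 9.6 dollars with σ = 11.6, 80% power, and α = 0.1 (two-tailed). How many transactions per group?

n per group = 2(z_α/2 + z_β)²σ²/d² = 2×(1.645 + 0.84)²×11.6²/9.6² = 18.03 → n = 19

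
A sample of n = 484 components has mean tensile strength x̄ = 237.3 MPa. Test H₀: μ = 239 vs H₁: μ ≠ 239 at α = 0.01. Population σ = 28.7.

z = (x̄ - μ₀)/(σ/√n) = (237.3 - 239)/(28.7/√484) = -1.303. Critical value: ±2.576. Since |-1.303| ≤ 2.576, Fail to reject H₀.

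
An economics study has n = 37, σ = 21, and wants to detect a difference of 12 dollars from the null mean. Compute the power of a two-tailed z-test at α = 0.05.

SE = σ/√n = 21/√37 = 3.452. Non-centrality λ = d/SE = 12/3.452 = 3.476. Power ≈ Φ(λ - z_{α/2}) = Φ(3.476 - 1.96) = Φ(1.516) = 0.935.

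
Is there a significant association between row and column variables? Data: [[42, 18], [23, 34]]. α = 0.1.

χ² = 10.407. df = 1, critical = 2.706. Reject H₀. Variables are dependent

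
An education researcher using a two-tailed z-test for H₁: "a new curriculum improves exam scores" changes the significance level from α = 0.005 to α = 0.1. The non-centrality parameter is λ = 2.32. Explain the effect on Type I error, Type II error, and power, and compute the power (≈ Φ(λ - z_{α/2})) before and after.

Increasing α from 0.005 to 0.1:
• Type I error rate increases (α is the Type I rate by definition).
• Critical value moves from z_{α/2} = 2.807 to 1.645, so power = Φ(λ - z_{α/2}) goes from Φ(2.32 - 2.807) = 0.313 to Φ(2.32 - 1.645) = 0.75.
• Type II error rate β = 1 - power therefore decreases (0.687 → 0.25).
Appropriate when false negatives are costly — here, keeping the old curriculum when the new one would have helped students.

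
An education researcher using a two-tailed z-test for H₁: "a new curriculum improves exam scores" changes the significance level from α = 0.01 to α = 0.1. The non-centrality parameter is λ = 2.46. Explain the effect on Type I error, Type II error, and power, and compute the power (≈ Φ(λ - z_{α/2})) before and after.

Increasing α from 0.01 to 0.1:
• Type I error rate increases (α is the Type I rate by definition).
• Critical value moves from z_{α/2} = 2.576 to 1.645, so power = Φ(λ - z_{α/2}) goes from Φ(2.46 - 2.576) = 0.454 to Φ(2.46 - 1.645) = 0.792.
• Type II error rate β = 1 - power therefore decreases (0.546 → 0.208).
Appropriate when false negatives are costly — here, keeping the old curriculum when the new one would have helped students.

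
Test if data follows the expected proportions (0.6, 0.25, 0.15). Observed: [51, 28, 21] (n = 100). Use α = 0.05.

Expected: [60.0, 25.0, 15.0]. χ² = 4.11. df = 2, critical = 5.991. Fail to reject H₀.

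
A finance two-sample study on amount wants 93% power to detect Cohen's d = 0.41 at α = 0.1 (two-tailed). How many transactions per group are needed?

z_{α/2} = 1.645, z_β = Φ⁻¹(0.93) = 1.476. For small effect (d = 0.41): n per group = 2(z_{α/2} + z_β)²/d² = 2(1.645 + 1.476)²/0.41² = 115.9 → 116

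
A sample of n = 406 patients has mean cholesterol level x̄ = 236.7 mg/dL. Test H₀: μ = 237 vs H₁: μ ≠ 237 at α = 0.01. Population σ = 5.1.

z = (x̄ - μ₀)/(σ/√n) = (236.7 - 237)/(5.1/√406) = -1.185. Critical value: ±2.576. Since |-1.185| ≤ 2.576, Fail to reject H₀.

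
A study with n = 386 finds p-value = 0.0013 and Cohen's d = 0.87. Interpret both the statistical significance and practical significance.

Statistically significant (p = 0.0013 < 0.05). Cohen's d = 0.87 indicates a large effect size. Both statistical and practical significance should be considered.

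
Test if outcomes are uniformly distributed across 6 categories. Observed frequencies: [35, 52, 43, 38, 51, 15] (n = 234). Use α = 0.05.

Expected = 39 each. χ² = Σ(O-E)²/E = 23.641. df = 5, critical value = 11.07. Reject H₀.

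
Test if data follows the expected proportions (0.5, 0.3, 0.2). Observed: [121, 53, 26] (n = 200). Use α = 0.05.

Expected: [100.0, 60.0, 40.0]. χ² = 10.127. df = 2, critical = 5.991. Reject H₀.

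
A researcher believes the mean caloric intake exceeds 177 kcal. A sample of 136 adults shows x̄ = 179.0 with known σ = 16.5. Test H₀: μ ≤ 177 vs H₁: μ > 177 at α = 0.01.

z = 1.414. Critical value: 2.33. Fail to reject H₀.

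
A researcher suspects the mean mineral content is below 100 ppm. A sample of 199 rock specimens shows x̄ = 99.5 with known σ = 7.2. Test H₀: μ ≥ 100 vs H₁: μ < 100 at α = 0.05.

z = -0.98. Critical value: -1.645. Fail to reject H₀.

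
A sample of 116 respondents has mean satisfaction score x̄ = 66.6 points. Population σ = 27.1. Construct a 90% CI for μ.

CI = x̄ ± z*(σ/√n) = 66.6 ± 1.645(27.1/√116) = 66.6 ± 4.14 = (62.46, 70.74)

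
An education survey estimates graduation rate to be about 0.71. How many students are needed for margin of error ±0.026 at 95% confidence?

n = z²p(1-p)/E² = 1.96²×0.71×0.29/0.026² = 1170.1 → n = 1171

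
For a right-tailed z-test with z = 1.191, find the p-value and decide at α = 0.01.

p = P(Z > 1.191) = 1 - Φ(1.191) ≈ 0.1168. Since p ≥ 0.01, fail to reject H₀ (not significant) at α = 0.01.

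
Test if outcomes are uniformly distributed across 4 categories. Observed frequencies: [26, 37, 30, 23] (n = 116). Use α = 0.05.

Expected = 29 each. χ² = Σ(O-E)²/E = 3.793. df = 3, critical value = 7.815. Fail to reject H₀.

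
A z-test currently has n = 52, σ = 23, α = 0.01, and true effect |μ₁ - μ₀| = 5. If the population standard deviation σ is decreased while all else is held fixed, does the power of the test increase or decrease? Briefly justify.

Power increases: a smaller σ shrinks the standard error σ/√n, moving the sampling distribution under H₁ further from the critical value.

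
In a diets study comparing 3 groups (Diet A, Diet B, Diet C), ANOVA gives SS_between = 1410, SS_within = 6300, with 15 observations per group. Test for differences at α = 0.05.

df_between = 2, df_within = 42. F = MS_between/MS_within = 705.0/150.0 = 4.7. F_crit ≈ 3.22. Reject H₀. At least one mean differs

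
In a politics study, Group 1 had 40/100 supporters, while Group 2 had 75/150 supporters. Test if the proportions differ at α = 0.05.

p̂₁ = 0.4, p̂₂ = 0.5, pooled p̂ = 0.46. z = -1.554. Critical: ±1.96. Fail to reject H₀.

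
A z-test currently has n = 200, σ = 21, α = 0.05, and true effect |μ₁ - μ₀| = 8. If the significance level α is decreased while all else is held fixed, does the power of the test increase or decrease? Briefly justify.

Power decreases: a smaller α raises the critical value, so less of the H₁ sampling distribution falls in the rejection region.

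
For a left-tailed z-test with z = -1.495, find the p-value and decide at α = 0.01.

p = P(Z < -1.495) = Φ(-1.495) ≈ 0.0675. Since p ≥ 0.01, fail to reject H₀ (not significant) at α = 0.01.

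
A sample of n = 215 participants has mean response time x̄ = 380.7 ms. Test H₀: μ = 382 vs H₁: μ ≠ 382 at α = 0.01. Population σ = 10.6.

z = (x̄ - μ₀)/(σ/√n) = (380.7 - 382)/(10.6/√215) = -1.798. Critical value: ±2.576. Since |-1.798| ≤ 2.576, Fail to reject H₀.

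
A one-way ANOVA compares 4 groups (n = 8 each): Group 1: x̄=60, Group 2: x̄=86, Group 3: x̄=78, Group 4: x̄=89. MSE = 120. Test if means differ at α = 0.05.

Grand mean = 78.25. SS_between = 4070.0, MS_between = 1356.67. F = 11.306, F_crit ≈ 2.947. Reject H₀.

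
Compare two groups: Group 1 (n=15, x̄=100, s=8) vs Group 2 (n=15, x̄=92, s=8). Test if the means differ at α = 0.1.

Pooled sp = 8.0. t = 2.739, df = 28. Critical t = ±1.701. Reject H₀.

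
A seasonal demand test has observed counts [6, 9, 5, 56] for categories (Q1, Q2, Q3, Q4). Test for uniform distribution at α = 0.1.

Expected = 19 each. χ² = Σ(O-E)²/E = 96.526. df = 3, critical value = 6.251. Reject H₀.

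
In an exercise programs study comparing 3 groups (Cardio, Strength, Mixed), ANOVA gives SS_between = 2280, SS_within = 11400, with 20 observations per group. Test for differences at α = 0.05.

df_between = 2, df_within = 57. F = MS_between/MS_within = 1140.0/200.0 = 5.7. F_crit ≈ 3.159. Reject H₀. At least one mean differs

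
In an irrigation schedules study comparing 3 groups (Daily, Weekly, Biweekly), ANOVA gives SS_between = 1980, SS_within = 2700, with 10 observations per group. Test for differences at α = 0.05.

df_between = 2, df_within = 27. F = MS_between/MS_within = 990.0/100.0 = 9.9. F_crit ≈ 3.354. Reject H₀. At least one mean differs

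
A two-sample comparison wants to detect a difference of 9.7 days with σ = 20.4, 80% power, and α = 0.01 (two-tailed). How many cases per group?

n per group = 2(z_α/2 + z_β)²σ²/d² = 2×(2.576 + 0.84)²×20.4²/9.7² = 103.2 → n = 104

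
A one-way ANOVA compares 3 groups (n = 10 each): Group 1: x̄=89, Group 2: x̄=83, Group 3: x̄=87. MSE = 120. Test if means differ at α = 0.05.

Grand mean = 86.33. SS_between = 186.67, MS_between = 93.33. F = 0.778, F_crit ≈ 3.354. Fail to reject H₀.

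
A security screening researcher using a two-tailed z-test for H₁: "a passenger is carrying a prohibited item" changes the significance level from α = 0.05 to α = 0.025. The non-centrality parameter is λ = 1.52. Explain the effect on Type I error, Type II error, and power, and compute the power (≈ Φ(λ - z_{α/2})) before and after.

Decreasing α from 0.05 to 0.025:
• Type I error rate decreases (α is the Type I rate by definition).
• Critical value moves from z_{α/2} = 1.96 to 2.241, so power = Φ(λ - z_{α/2}) goes from Φ(1.52 - 1.96) = 0.33 to Φ(1.52 - 2.241) = 0.235.
• Type II error rate β = 1 - power therefore increases (0.67 → 0.765).
Appropriate when false positives are costly — here, detaining an innocent passenger — delay and inconvenience.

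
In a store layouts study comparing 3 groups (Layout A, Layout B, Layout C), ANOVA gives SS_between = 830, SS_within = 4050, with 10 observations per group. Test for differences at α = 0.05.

df_between = 2, df_within = 27. F = MS_between/MS_within = 415.0/150.0 = 2.767. F_crit ≈ 3.354. Fail to reject H₀.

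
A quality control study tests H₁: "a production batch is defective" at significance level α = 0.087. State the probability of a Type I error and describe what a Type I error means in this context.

P(Type I error) = α = 0.087. A Type I error is rejecting H₀ when H₀ is actually true (false positive) — here, concluding that a production batch is defective when in fact this is not the case. Consequence: scrapping a good batch — wasted material and cost for no reason.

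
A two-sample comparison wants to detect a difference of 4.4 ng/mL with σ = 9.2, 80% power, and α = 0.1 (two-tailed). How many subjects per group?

n per group = 2(z_α/2 + z_β)²σ²/d² = 2×(1.645 + 0.84)²×9.2²/4.4² = 54.0 → n = 54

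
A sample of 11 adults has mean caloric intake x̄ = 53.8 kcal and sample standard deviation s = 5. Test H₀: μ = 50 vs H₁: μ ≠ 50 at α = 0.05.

t = (x̄ - μ₀)/(s/√n) = (53.8 - 50)/(5/√11) = 2.521. df = 10, critical t = ±2.228. Reject H₀.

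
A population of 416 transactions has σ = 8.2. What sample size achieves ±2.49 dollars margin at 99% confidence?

Without FPC: n₀ = (2.576×8.2/2.49)² = 71.965. With FPC: n = n₀N/(n₀+N-1) = 61.5 → n = 62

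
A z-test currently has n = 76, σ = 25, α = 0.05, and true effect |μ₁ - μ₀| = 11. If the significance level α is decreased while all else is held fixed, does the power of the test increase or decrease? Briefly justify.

Power decreases: a smaller α raises the critical value, so less of the H₁ sampling distribution falls in the rejection region.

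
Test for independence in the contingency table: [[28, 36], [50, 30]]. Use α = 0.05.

χ² = 5.035. df = 1, critical = 3.841. Reject H₀. Variables are dependent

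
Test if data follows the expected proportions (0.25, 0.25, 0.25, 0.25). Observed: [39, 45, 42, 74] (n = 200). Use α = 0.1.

Expected: [50.0, 50.0, 50.0, 50.0]. χ² = 15.72. df = 3, critical = 6.251. Reject H₀.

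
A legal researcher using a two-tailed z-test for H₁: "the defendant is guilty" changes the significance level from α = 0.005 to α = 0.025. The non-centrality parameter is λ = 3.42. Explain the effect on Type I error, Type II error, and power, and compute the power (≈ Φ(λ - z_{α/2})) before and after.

Increasing α from 0.005 to 0.025:
• Type I error rate increases (α is the Type I rate by definition).
• Critical value moves from z_{α/2} = 2.807 to 2.241, so power = Φ(λ - z_{α/2}) goes from Φ(3.42 - 2.807) = 0.73 to Φ(3.42 - 2.241) = 0.881.
• Type II error rate β = 1 - power therefore decreases (0.27 → 0.119).
Appropriate when false negatives are costly — here, acquitting a guilty person.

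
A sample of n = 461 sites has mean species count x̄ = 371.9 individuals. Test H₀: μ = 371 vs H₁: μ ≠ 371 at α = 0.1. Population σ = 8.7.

z = (x̄ - μ₀)/(σ/√n) = (371.9 - 371)/(8.7/√461) = 2.221. Critical value: ±1.645. Since |2.221| > 1.645, Reject H₀.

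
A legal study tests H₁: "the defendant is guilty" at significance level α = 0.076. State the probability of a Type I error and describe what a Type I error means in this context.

P(Type I error) = α = 0.076. A Type I error is rejecting H₀ when H₀ is actually true (false positive) — here, concluding that the defendant is guilty when in fact this is not the case. Consequence: convicting an innocent person.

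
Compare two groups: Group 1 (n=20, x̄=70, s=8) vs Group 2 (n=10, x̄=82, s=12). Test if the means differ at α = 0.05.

Pooled sp = 9.47. t = -3.271, df = 28. Critical t = ±2.048. Reject H₀.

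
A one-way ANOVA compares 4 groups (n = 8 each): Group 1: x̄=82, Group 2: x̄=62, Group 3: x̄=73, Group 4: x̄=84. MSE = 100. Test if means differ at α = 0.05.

Grand mean = 75.25. SS_between = 2422.0, MS_between = 807.33. F = 8.073, F_crit ≈ 2.947. Reject H₀.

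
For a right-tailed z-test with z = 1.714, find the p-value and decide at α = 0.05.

p = P(Z > 1.714) = 1 - Φ(1.714) ≈ 0.0433. Since p < 0.05, reject H₀ (significant) at α = 0.05.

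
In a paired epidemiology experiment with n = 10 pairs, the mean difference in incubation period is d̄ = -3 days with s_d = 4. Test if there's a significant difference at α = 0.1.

t = d̄/(s_d/√n) = -3/(4/√10) = -2.372. df = 9, critical t = ±1.833. Reject H₀.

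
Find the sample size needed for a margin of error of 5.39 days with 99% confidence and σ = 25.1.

n = (z*σ/E)² = (2.576×25.1/5.39)² = 143.9 → n = 144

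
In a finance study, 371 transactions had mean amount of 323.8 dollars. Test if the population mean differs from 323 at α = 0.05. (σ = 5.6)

z = (x̄ - μ₀)/(σ/√n) = (323.8 - 323)/(5.6/√371) = 2.752. Critical value: ±1.96. Since |2.752| > 1.96, Reject H₀.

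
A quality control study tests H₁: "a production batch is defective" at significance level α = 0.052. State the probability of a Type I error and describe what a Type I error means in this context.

P(Type I error) = α = 0.052. A Type I error is rejecting H₀ when H₀ is actually true (false positive) — here, concluding that a production batch is defective when in fact this is not the case. Consequence: scrapping a good batch — wasted material and cost for no reason.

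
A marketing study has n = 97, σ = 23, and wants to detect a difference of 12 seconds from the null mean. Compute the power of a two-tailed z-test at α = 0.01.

SE = σ/√n = 23/√97 = 2.335. Non-centrality λ = d/SE = 12/2.335 = 5.139. Power ≈ Φ(λ - z_{α/2}) = Φ(5.139 - 2.576) = Φ(2.563) = 0.995.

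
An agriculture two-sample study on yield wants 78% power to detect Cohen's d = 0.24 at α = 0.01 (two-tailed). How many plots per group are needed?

z_{α/2} = 2.576, z_β = Φ⁻¹(0.78) = 0.772. For small effect (d = 0.24): n per group = 2(z_{α/2} + z_β)²/d² = 2(2.576 + 0.772)²/0.24² = 389.2 → 390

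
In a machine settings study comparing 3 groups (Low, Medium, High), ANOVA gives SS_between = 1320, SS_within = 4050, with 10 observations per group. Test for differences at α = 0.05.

df_between = 2, df_within = 27. F = MS_between/MS_within = 660.0/150.0 = 4.4. F_crit ≈ 3.354. Reject H₀. At least one mean differs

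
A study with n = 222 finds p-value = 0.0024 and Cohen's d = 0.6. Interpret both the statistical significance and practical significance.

Statistically significant (p = 0.0024 < 0.05). Cohen's d = 0.6 indicates a medium effect size. Both statistical and practical significance should be considered.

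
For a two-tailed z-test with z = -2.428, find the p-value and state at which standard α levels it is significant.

p = 2·P(Z > |-2.428|) = 2·(1 - Φ(2.428)) ≈ 0.0152. Significant at α = 0.1; Significant at α = 0.05.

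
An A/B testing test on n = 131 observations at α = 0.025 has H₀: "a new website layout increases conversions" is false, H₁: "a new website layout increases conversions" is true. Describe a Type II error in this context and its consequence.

Type II error: failing to reject H₀ when it is false — concluding that a new website layout increases conversions is not supported when in fact it is. Consequence: discarding a layout that would have improved conversions — lost revenue.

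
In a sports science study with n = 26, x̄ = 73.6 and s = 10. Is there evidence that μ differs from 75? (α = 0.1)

t = (x̄ - μ₀)/(s/√n) = (73.6 - 75)/(10/√26) = -0.714. df = 25, critical t = ±1.708. Fail to reject H₀.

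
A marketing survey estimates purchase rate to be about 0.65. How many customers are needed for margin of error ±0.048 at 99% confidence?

n = z²p(1-p)/E² = 2.576²×0.65×0.35/0.048² = 655.2 → n = 656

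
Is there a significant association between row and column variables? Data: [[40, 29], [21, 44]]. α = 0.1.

χ² = 8.889. df = 1, critical = 2.706. Reject H₀. Variables are dependent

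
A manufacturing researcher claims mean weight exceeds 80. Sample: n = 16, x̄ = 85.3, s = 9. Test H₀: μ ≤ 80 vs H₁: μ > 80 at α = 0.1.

t = (85.3 - 80)/(9/√16) = 2.356, df = 15. Critical t = 1.341. Reject H₀.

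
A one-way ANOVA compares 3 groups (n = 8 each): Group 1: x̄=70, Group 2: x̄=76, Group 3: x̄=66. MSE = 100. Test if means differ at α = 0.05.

Grand mean = 70.67. SS_between = 405.33, MS_between = 202.67. F = 2.027, F_crit ≈ 3.467. Fail to reject H₀.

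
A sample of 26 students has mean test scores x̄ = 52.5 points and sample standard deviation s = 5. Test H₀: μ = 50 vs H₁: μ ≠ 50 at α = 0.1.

t = (x̄ - μ₀)/(s/√n) = (52.5 - 50)/(5/√26) = 2.55. df = 25, critical t = ±1.708. Reject H₀.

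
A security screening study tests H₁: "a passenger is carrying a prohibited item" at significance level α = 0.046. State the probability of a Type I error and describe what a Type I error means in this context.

P(Type I error) = α = 0.046. A Type I error is rejecting H₀ when H₀ is actually true (false positive) — here, concluding that a passenger is carrying a prohibited item when in fact this is not the case. Consequence: detaining an innocent passenger — delay and inconvenience.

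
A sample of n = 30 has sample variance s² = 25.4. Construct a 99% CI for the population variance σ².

df = 29. χ²_{0.005} = 52.336, χ²_{0.995} = 13.121. CI for σ² = ((n-1)s²/χ²_{α/2}, (n-1)s²/χ²_{1-α/2}) = (29·25.4/52.336, 29·25.4/13.121) = (14.07, 56.14)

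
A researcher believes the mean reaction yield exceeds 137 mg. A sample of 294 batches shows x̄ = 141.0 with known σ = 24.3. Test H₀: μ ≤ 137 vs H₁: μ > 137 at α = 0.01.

z = 2.822. Critical value: 2.33. Reject H₀.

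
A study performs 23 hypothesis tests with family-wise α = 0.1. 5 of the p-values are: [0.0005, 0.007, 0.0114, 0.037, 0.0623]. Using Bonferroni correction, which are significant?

Bonferroni α = 0.1/23 = 0.00435. Significant p-values: [0.0005]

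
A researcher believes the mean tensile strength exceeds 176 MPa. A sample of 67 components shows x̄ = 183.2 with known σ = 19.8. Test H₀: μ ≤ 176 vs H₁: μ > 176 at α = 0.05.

z = 2.976. Critical value: 1.645. Reject H₀.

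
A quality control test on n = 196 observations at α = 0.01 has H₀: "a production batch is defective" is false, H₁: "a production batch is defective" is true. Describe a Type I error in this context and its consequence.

Type I error: rejecting H₀ when it is true — concluding that a production batch is defective when in fact it is not. Consequence: scrapping a good batch — wasted material and cost for no reason.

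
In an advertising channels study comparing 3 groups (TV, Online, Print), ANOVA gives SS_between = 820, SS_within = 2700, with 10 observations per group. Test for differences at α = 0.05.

df_between = 2, df_within = 27. F = MS_between/MS_within = 410.0/100.0 = 4.1. F_crit ≈ 3.354. Reject H₀. At least one mean differs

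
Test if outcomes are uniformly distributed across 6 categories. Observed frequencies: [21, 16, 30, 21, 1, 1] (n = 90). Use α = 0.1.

Expected = 15 each. χ² = Σ(O-E)²/E = 46.0. df = 5, critical value = 9.236. Reject H₀.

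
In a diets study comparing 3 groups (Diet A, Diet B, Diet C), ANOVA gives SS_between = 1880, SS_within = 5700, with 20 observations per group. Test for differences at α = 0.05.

df_between = 2, df_within = 57. F = MS_between/MS_within = 940.0/100.0 = 9.4. F_crit ≈ 3.159. Reject H₀. At least one mean differs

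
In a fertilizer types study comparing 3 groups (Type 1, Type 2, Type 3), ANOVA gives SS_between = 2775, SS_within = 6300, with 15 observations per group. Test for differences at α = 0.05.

df_between = 2, df_within = 42. F = MS_between/MS_within = 1387.5/150.0 = 9.25. F_crit ≈ 3.22. Reject H₀. At least one mean differs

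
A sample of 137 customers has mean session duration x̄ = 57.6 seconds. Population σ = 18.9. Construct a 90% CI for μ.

CI = x̄ ± z*(σ/√n) = 57.6 ± 1.645(18.9/√137) = 57.6 ± 2.66 = (54.94, 60.26)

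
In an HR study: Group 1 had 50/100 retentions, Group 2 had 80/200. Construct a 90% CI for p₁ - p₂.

p̂₁ = 0.5, p̂₂ = 0.4. Difference = 0.1. CI = (-0.0, 0.2)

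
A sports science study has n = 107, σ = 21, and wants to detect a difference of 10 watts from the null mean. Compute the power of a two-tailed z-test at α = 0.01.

SE = σ/√n = 21/√107 = 2.03. Non-centrality λ = d/SE = 10/2.03 = 4.926. Power ≈ Φ(λ - z_{α/2}) = Φ(4.926 - 2.576) = Φ(2.35) = 0.991.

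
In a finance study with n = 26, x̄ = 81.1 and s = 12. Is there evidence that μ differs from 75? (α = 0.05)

t = (x̄ - μ₀)/(s/√n) = (81.1 - 75)/(12/√26) = 2.592. df = 25, critical t = ±2.06. Reject H₀.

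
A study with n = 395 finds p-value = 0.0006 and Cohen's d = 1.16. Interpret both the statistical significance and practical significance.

Statistically significant (p = 0.0006 < 0.05). Cohen's d = 1.16 indicates a large effect size. Both statistical and practical significance should be considered.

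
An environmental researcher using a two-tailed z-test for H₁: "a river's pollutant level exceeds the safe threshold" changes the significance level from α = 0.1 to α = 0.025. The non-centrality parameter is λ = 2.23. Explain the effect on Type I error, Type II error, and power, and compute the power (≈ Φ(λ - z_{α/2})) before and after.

Decreasing α from 0.1 to 0.025:
• Type I error rate decreases (α is the Type I rate by definition).
• Critical value moves from z_{α/2} = 1.645 to 2.241, so power = Φ(λ - z_{α/2}) goes from Φ(2.23 - 1.645) = 0.721 to Φ(2.23 - 2.241) = 0.496.
• Type II error rate β = 1 - power therefore increases (0.279 → 0.504).
Appropriate when false positives are costly — here, shutting down a compliant factory unnecessarily.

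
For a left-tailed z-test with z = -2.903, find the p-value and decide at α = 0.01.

p = P(Z < -2.903) = Φ(-2.903) ≈ 0.0018. Since p < 0.01, reject H₀ (significant) at α = 0.01.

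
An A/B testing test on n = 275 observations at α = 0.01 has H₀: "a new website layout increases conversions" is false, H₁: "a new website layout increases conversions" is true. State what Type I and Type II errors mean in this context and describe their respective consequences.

Type I (false positive): concluding that a new website layout increases conversions when it is not — rolling out a layout that doesn't actually help — wasted engineering effort. Type II (false negative): failing to conclude that a new website layout increases conversions when it is — discarding a layout that would have improved conversions — lost revenue. Which is costlier depends on domain priorities and is a judgement call rather than a statistical fact.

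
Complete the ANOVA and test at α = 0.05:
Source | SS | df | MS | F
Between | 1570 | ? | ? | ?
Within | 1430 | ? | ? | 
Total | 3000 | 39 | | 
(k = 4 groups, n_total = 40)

df_between = 3, df_within = 36. MS_between = 523.33, MS_within = 39.72. F = 13.175, F_crit ≈ 2.866. Reject H₀.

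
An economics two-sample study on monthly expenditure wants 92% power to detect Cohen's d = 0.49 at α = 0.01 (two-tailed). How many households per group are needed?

z_{α/2} = 2.576, z_β = Φ⁻¹(0.92) = 1.405. For small effect (d = 0.49): n per group = 2(z_{α/2} + z_β)²/d² = 2(2.576 + 1.405)²/0.49² = 132.01 → 133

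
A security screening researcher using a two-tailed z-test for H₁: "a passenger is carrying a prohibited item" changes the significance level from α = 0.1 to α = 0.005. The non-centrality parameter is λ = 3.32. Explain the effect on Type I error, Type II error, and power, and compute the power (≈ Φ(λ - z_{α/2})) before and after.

Decreasing α from 0.1 to 0.005:
• Type I error rate decreases (α is the Type I rate by definition).
• Critical value moves from z_{α/2} = 1.645 to 2.807, so power = Φ(λ - z_{α/2}) goes from Φ(3.32 - 1.645) = 0.953 to Φ(3.32 - 2.807) = 0.696.
• Type II error rate β = 1 - power therefore increases (0.047 → 0.304).
Appropriate when false positives are costly — here, detaining an innocent passenger — delay and inconvenience.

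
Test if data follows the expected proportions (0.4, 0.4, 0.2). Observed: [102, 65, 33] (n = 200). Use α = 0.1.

Expected: [80.0, 80.0, 40.0]. χ² = 10.088. df = 2, critical = 4.605. Reject H₀.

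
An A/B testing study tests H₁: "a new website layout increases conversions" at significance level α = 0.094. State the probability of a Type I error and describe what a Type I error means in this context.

P(Type I error) = α = 0.094. A Type I error is rejecting H₀ when H₀ is actually true (false positive) — here, concluding that a new website layout increases conversions when in fact this is not the case. Consequence: rolling out a layout that doesn't actually help — wasted engineering effort.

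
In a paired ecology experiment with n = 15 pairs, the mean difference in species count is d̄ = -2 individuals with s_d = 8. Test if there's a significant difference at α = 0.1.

t = d̄/(s_d/√n) = -2/(8/√15) = -0.968. df = 14, critical t = ±1.761. Fail to reject H₀.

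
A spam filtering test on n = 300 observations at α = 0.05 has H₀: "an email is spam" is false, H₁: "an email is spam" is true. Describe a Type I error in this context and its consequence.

Type I error: rejecting H₀ when it is true — concluding that an email is spam when in fact it is not. Consequence: a legitimate email is sent to the spam folder and the user misses it.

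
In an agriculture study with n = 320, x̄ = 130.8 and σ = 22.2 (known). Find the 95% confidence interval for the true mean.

CI = x̄ ± z*(σ/√n) = 130.8 ± 1.96(22.2/√320) = 130.8 ± 2.43 = (128.37, 133.23)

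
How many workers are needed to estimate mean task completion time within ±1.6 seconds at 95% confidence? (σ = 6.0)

n = (z*σ/E)² = (1.96×6.0/1.6)² = 54.02 → n = 55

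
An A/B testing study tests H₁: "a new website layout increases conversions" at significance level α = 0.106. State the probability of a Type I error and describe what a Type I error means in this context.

P(Type I error) = α = 0.106. A Type I error is rejecting H₀ when H₀ is actually true (false positive) — here, concluding that a new website layout increases conversions when in fact this is not the case. Consequence: rolling out a layout that doesn't actually help — wasted engineering effort.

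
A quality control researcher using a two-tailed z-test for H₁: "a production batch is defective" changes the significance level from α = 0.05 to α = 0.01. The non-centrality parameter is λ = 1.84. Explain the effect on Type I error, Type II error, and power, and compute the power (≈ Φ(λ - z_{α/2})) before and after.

Decreasing α from 0.05 to 0.01:
• Type I error rate decreases (α is the Type I rate by definition).
• Critical value moves from z_{α/2} = 1.96 to 2.576, so power = Φ(λ - z_{α/2}) goes from Φ(1.84 - 1.96) = 0.452 to Φ(1.84 - 2.576) = 0.231.
• Type II error rate β = 1 - power therefore increases (0.548 → 0.769).
Appropriate when false positives are costly — here, scrapping a good batch — wasted material and cost for no reason.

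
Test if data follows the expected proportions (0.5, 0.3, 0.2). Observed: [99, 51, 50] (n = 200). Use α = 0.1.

Expected: [100.0, 60.0, 40.0]. χ² = 3.86. df = 2, critical = 4.605. Fail to reject H₀.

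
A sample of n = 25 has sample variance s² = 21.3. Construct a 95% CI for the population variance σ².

df = 24. χ²_{0.025} = 39.364, χ²_{0.975} = 12.401. CI for σ² = ((n-1)s²/χ²_{α/2}, (n-1)s²/χ²_{1-α/2}) = (24·21.3/39.364, 24·21.3/12.401) = (12.99, 41.22)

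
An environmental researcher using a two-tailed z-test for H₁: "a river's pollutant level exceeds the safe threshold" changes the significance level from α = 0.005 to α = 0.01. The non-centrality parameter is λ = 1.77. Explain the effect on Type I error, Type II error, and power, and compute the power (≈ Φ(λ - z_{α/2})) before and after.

Increasing α from 0.005 to 0.01:
• Type I error rate increases (α is the Type I rate by definition).
• Critical value moves from z_{α/2} = 2.807 to 2.576, so power = Φ(λ - z_{α/2}) goes from Φ(1.77 - 2.807) = 0.15 to Φ(1.77 - 2.576) = 0.21.
• Type II error rate β = 1 - power therefore decreases (0.85 → 0.79).
Appropriate when false negatives are costly — here, allowing unsafe pollution to continue.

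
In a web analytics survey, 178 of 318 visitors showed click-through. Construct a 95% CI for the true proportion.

p̂ = 0.56. CI = p̂ ± z*√(p̂(1-p̂)/n) = (0.505, 0.614)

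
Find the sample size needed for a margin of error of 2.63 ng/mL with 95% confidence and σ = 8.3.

n = (z*σ/E)² = (1.96×8.3/2.63)² = 38.3 → n = 39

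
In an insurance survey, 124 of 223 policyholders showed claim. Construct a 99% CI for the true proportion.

p̂ = 0.556. CI = p̂ ± z*√(p̂(1-p̂)/n) = (0.47, 0.642)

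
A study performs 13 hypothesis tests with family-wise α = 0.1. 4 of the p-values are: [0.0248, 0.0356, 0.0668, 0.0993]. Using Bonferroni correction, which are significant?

Bonferroni α = 0.1/13 = 0.00769. None of the given p-values are significant.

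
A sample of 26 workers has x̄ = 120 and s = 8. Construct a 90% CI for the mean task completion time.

CI = x̄ ± t*(s/√n) = 120 ± 1.708(8/√26) = (117.32, 122.68)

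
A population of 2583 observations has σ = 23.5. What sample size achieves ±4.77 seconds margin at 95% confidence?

Without FPC: n₀ = (1.96×23.5/4.77)² = 93.242. With FPC: n = n₀N/(n₀+N-1) = 90.03 → n = 91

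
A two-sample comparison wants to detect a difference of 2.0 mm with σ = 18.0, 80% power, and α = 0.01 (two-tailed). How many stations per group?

n per group = 2(z_α/2 + z_β)²σ²/d² = 2×(2.576 + 0.84)²×18.0²/2.0² = 1890.4 → n = 1891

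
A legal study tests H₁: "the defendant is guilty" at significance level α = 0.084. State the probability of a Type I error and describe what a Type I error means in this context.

P(Type I error) = α = 0.084. A Type I error is rejecting H₀ when H₀ is actually true (false positive) — here, concluding that the defendant is guilty when in fact this is not the case. Consequence: convicting an innocent person.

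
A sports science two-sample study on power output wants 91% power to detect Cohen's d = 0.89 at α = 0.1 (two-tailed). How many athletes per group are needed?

z_{α/2} = 1.645, z_β = Φ⁻¹(0.91) = 1.341. For large effect (d = 0.89): n per group = 2(z_{α/2} + z_β)²/d² = 2(1.645 + 1.341)²/0.89² = 22.5 → 23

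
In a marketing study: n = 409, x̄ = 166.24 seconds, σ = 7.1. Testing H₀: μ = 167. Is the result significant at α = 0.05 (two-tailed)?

z = (166.24 - 167)/(7.1/√409) = -2.165. Since |z| > 1.96, significant at α = 0.05.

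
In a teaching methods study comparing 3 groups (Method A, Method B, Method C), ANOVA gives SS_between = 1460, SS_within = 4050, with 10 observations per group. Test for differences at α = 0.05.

df_between = 2, df_within = 27. F = MS_between/MS_within = 730.0/150.0 = 4.867. F_crit ≈ 3.354. Reject H₀. At least one mean differs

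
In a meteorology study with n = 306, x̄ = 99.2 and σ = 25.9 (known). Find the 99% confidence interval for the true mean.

CI = x̄ ± z*(σ/√n) = 99.2 ± 2.576(25.9/√306) = 99.2 ± 3.81 = (95.39, 103.01)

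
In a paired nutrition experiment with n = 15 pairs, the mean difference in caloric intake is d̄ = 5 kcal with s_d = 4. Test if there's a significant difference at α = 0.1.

t = d̄/(s_d/√n) = 5/(4/√15) = 4.841. df = 14, critical t = ±1.761. Reject H₀.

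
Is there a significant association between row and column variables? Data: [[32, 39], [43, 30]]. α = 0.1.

χ² = 2.76. df = 1, critical = 2.706. Reject H₀. Variables are dependent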